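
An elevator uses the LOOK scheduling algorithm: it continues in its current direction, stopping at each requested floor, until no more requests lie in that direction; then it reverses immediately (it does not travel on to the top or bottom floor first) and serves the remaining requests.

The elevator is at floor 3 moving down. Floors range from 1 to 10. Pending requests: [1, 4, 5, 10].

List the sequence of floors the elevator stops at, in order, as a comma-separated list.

Current: 3, moving DOWN
Serve below first (descending): [1]
Then reverse, serve above (ascending): [4, 5, 10]

Answer: 1, 4, 5, 10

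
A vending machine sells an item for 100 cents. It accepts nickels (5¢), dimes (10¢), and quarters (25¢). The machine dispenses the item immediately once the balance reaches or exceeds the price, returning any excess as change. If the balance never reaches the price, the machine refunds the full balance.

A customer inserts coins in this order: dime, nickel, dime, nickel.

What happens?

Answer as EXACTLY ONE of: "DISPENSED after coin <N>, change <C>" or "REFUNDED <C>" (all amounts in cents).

Price: 100¢
Coin 1 (dime, 10¢): balance = 10¢
Coin 2 (nickel, 5¢): balance = 15¢
Coin 3 (dime, 10¢): balance = 25¢
Coin 4 (nickel, 5¢): balance = 30¢
All coins inserted, balance 30¢ < price 100¢ → REFUND 30¢

Answer: REFUNDED 30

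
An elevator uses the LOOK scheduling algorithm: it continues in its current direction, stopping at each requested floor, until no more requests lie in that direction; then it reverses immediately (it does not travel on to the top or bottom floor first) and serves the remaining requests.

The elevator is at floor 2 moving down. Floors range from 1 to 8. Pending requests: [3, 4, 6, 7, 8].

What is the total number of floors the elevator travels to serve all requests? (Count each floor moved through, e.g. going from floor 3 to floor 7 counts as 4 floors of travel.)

Answer: 6

Derivation:
Start at floor 2 moving down, LOOK stop order: [3, 4, 6, 7, 8]
  2 → 3: |3-2| = 1, total = 1
  3 → 4: |4-3| = 1, total = 2
  4 → 6: |6-4| = 2, total = 4
  6 → 7: |7-6| = 1, total = 5
  7 → 8: |8-7| = 1, total = 6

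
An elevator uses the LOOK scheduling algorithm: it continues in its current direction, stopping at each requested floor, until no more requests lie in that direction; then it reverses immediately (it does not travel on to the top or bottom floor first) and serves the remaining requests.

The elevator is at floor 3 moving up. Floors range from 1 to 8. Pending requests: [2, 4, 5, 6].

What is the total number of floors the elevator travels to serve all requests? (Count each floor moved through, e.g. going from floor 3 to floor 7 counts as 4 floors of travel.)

Start at floor 3 moving up, LOOK stop order: [4, 5, 6, 2]
  3 → 4: |4-3| = 1, total = 1
  4 → 5: |5-4| = 1, total = 2
  5 → 6: |6-5| = 1, total = 3
  6 → 2: |2-6| = 4, total = 7

Answer: 7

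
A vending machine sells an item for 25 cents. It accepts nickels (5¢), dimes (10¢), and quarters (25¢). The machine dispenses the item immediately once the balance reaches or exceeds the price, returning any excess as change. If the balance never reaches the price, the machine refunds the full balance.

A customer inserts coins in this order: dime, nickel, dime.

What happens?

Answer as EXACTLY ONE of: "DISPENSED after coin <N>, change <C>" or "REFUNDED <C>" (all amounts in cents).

Answer: DISPENSED after coin 3, change 0

Derivation:
Price: 25¢
Coin 1 (dime, 10¢): balance = 10¢
Coin 2 (nickel, 5¢): balance = 15¢
Coin 3 (dime, 10¢): balance = 25¢
  → balance >= price → DISPENSE, change = 25 - 25 = 0¢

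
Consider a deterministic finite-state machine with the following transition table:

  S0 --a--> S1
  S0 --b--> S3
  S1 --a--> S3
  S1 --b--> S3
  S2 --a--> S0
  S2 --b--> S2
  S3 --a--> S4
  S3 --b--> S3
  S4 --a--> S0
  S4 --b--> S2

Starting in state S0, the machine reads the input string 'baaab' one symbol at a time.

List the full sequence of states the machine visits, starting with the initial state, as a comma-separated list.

Answer: S0, S3, S4, S0, S1, S3

Derivation:
Start: S0
  read 'b': S0 --b--> S3
  read 'a': S3 --a--> S4
  read 'a': S4 --a--> S0
  read 'a': S0 --a--> S1
  read 'b': S1 --b--> S3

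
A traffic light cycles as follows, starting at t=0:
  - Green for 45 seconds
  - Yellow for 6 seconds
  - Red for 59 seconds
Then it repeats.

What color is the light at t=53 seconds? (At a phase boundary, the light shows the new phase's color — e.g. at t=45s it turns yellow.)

Cycle length = 45 + 6 + 59 = 110s
t = 53, phase_t = 53 mod 110 = 53
53 >= 51 → RED

Answer: red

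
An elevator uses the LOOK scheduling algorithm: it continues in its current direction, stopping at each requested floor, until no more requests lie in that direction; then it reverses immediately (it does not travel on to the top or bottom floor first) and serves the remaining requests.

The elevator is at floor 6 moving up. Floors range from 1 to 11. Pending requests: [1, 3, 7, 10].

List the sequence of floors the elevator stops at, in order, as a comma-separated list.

Answer: 7, 10, 3, 1

Derivation:
Current: 6, moving UP
Serve above first (ascending): [7, 10]
Then reverse, serve below (descending): [3, 1]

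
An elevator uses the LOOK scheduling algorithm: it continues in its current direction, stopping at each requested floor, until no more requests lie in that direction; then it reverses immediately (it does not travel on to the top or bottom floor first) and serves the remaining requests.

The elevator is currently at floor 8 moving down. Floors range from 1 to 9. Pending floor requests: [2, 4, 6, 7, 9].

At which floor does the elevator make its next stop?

Current floor: 8, direction: down
Requests above: [9]
Requests below: [2, 4, 6, 7]
Moving down and requests lie below → nearest below is max([2, 4, 6, 7]) = 7

Answer: 7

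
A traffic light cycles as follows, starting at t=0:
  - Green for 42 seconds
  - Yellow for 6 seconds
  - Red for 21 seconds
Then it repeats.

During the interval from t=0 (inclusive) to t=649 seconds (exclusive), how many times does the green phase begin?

Cycle = 42+6+21 = 69s
green phase starts at t = k*69 + 0 for k=0,1,2,...
Need k*69+0 < 649 → k < 9.406
k ∈ {0, ..., 9} → 10 starts

Answer: 10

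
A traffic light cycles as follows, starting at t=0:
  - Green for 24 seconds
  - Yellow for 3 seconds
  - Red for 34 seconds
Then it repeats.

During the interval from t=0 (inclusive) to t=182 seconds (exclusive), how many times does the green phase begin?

Cycle = 24+3+34 = 61s
green phase starts at t = k*61 + 0 for k=0,1,2,...
Need k*61+0 < 182 → k < 2.984
k ∈ {0, ..., 2} → 3 starts

Answer: 3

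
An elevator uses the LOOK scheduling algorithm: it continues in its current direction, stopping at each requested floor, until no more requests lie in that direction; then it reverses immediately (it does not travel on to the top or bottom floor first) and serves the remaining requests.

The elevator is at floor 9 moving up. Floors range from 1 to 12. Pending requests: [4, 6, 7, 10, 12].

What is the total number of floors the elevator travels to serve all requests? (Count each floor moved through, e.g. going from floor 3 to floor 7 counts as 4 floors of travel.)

Start at floor 9 moving up, LOOK stop order: [10, 12, 7, 6, 4]
  9 → 10: |10-9| = 1, total = 1
  10 → 12: |12-10| = 2, total = 3
  12 → 7: |7-12| = 5, total = 8
  7 → 6: |6-7| = 1, total = 9
  6 → 4: |4-6| = 2, total = 11

Answer: 11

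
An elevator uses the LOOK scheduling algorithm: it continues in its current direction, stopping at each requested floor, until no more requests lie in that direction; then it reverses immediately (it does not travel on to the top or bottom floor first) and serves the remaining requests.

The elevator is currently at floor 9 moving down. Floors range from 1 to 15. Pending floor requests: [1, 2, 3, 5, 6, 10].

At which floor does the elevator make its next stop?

Answer: 6

Derivation:
Current floor: 9, direction: down
Requests above: [10]
Requests below: [1, 2, 3, 5, 6]
Moving down and requests lie below → nearest below is max([1, 2, 3, 5, 6]) = 6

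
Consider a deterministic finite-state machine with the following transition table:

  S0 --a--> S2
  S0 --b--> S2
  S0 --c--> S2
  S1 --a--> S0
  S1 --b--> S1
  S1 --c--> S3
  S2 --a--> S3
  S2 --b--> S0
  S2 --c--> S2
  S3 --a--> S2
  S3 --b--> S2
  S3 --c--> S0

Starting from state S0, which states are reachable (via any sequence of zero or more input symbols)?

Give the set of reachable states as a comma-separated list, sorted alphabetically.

BFS from S0:
  visit S0: S0--a-->S2 (new), S0--b-->S2 (seen), S0--c-->S2 (seen)
  visit S2: S2--a-->S3 (new), S2--b-->S0 (seen), S2--c-->S2 (seen)
  visit S3: S3--a-->S2 (seen), S3--b-->S2 (seen), S3--c-->S0 (seen)

Answer: S0, S2, S3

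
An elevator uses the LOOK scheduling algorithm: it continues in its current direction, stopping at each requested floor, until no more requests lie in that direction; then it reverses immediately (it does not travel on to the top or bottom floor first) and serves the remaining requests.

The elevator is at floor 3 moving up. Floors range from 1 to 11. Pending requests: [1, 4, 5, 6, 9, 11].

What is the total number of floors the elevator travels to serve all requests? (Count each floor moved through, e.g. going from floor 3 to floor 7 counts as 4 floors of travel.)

Answer: 18

Derivation:
Start at floor 3 moving up, LOOK stop order: [4, 5, 6, 9, 11, 1]
  3 → 4: |4-3| = 1, total = 1
  4 → 5: |5-4| = 1, total = 2
  5 → 6: |6-5| = 1, total = 3
  6 → 9: |9-6| = 3, total = 6
  9 → 11: |11-9| = 2, total = 8
  11 → 1: |1-11| = 10, total = 18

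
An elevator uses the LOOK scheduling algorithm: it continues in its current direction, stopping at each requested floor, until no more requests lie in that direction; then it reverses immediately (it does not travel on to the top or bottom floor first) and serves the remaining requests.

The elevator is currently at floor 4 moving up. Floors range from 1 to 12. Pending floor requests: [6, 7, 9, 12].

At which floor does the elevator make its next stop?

Current floor: 4, direction: up
Requests above: [6, 7, 9, 12]
Requests below: []
Moving up and requests lie above → nearest above is min([6, 7, 9, 12]) = 6

Answer: 6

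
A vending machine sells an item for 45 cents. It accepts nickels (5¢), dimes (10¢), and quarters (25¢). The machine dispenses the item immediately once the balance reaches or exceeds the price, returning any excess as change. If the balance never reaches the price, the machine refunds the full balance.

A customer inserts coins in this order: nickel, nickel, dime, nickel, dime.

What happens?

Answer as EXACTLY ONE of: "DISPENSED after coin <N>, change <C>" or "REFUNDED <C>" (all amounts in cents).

Price: 45¢
Coin 1 (nickel, 5¢): balance = 5¢
Coin 2 (nickel, 5¢): balance = 10¢
Coin 3 (dime, 10¢): balance = 20¢
Coin 4 (nickel, 5¢): balance = 25¢
Coin 5 (dime, 10¢): balance = 35¢
All coins inserted, balance 35¢ < price 45¢ → REFUND 35¢

Answer: REFUNDED 35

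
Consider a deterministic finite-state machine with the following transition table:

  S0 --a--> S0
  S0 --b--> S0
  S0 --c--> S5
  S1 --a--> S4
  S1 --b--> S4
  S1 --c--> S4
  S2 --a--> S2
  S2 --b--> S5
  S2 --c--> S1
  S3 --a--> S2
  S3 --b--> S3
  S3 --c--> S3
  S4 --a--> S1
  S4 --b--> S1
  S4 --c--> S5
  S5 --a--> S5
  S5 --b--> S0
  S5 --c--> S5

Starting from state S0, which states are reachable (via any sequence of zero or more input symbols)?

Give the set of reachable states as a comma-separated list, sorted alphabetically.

Answer: S0, S5

Derivation:
BFS from S0:
  visit S0: S0--a-->S0 (seen), S0--b-->S0 (seen), S0--c-->S5 (new)
  visit S5: S5--a-->S5 (seen), S5--b-->S0 (seen), S5--c-->S5 (seen)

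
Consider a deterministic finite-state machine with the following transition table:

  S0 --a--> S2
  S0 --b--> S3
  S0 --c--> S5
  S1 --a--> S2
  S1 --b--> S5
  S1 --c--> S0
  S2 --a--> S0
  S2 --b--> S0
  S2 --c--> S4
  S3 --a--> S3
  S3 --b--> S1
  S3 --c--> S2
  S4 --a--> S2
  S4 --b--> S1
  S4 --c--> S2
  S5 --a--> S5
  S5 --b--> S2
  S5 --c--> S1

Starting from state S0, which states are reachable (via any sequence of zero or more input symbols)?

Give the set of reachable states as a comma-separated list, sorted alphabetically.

Answer: S0, S1, S2, S3, S4, S5

Derivation:
BFS from S0:
  visit S0: S0--a-->S2 (new), S0--b-->S3 (new), S0--c-->S5 (new)
  visit S2: S2--a-->S0 (seen), S2--b-->S0 (seen), S2--c-->S4 (new)
  visit S3: S3--a-->S3 (seen), S3--b-->S1 (new), S3--c-->S2 (seen)
  visit S5: S5--a-->S5 (seen), S5--b-->S2 (seen), S5--c-->S1 (seen)
  visit S4: S4--a-->S2 (seen), S4--b-->S1 (seen), S4--c-->S2 (seen)
  visit S1: S1--a-->S2 (seen), S1--b-->S5 (seen), S1--c-->S0 (seen)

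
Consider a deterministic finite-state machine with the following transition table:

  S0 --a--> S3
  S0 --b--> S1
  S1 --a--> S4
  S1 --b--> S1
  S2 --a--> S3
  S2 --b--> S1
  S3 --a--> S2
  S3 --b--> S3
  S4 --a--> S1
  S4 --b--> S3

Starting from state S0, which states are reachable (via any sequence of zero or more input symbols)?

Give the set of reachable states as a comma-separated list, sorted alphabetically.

Answer: S0, S1, S2, S3, S4

Derivation:
BFS from S0:
  visit S0: S0--a-->S3 (new), S0--b-->S1 (new)
  visit S3: S3--a-->S2 (new), S3--b-->S3 (seen)
  visit S1: S1--a-->S4 (new), S1--b-->S1 (seen)
  visit S2: S2--a-->S3 (seen), S2--b-->S1 (seen)
  visit S4: S4--a-->S1 (seen), S4--b-->S3 (seen)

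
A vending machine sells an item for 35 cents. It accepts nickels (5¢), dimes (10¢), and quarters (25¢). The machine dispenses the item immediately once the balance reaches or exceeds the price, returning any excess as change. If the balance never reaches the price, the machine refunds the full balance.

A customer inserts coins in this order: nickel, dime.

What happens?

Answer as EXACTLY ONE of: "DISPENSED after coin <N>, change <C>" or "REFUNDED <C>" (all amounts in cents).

Price: 35¢
Coin 1 (nickel, 5¢): balance = 5¢
Coin 2 (dime, 10¢): balance = 15¢
All coins inserted, balance 15¢ < price 35¢ → REFUND 15¢

Answer: REFUNDED 15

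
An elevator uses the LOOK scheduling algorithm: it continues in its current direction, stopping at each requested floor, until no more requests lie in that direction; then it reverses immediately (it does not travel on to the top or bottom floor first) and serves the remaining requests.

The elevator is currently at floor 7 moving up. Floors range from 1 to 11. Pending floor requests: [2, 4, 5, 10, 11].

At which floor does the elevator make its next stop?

Answer: 10

Derivation:
Current floor: 7, direction: up
Requests above: [10, 11]
Requests below: [2, 4, 5]
Moving up and requests lie above → nearest above is min([10, 11]) = 10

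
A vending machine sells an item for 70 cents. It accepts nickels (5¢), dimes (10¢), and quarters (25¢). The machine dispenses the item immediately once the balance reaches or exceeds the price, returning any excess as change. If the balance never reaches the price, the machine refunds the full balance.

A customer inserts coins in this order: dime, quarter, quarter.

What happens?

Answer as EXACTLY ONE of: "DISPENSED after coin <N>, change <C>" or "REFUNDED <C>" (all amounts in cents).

Price: 70¢
Coin 1 (dime, 10¢): balance = 10¢
Coin 2 (quarter, 25¢): balance = 35¢
Coin 3 (quarter, 25¢): balance = 60¢
All coins inserted, balance 60¢ < price 70¢ → REFUND 60¢

Answer: REFUNDED 60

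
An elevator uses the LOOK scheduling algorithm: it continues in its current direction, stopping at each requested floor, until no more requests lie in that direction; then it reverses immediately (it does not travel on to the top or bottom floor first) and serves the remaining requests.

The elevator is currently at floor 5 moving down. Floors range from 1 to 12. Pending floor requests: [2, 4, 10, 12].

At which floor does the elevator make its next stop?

Answer: 4

Derivation:
Current floor: 5, direction: down
Requests above: [10, 12]
Requests below: [2, 4]
Moving down and requests lie below → nearest below is max([2, 4]) = 4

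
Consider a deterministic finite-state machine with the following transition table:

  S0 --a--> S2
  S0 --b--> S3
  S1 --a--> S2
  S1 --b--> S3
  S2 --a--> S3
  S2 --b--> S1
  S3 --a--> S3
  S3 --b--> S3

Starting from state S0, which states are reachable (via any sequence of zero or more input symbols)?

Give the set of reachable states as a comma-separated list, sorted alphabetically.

Answer: S0, S1, S2, S3

Derivation:
BFS from S0:
  visit S0: S0--a-->S2 (new), S0--b-->S3 (new)
  visit S2: S2--a-->S3 (seen), S2--b-->S1 (new)
  visit S3: S3--a-->S3 (seen), S3--b-->S3 (seen)
  visit S1: S1--a-->S2 (seen), S1--b-->S3 (seen)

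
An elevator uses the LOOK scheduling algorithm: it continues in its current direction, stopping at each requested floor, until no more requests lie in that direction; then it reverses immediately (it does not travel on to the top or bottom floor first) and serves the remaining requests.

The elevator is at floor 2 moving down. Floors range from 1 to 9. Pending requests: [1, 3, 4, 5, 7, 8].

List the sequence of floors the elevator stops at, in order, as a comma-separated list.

Answer: 1, 3, 4, 5, 7, 8

Derivation:
Current: 2, moving DOWN
Serve below first (descending): [1]
Then reverse, serve above (ascending): [3, 4, 5, 7, 8]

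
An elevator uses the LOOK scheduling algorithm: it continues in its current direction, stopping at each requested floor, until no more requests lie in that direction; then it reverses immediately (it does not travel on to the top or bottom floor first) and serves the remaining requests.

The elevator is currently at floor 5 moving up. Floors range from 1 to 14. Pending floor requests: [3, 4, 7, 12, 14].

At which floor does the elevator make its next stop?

Current floor: 5, direction: up
Requests above: [7, 12, 14]
Requests below: [3, 4]
Moving up and requests lie above → nearest above is min([7, 12, 14]) = 7

Answer: 7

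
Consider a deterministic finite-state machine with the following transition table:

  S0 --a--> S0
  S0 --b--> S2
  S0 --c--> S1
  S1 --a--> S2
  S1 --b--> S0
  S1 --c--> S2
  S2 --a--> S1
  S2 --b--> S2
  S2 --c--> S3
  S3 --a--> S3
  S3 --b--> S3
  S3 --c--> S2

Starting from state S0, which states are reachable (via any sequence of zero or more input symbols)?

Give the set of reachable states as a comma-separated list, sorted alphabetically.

Answer: S0, S1, S2, S3

Derivation:
BFS from S0:
  visit S0: S0--a-->S0 (seen), S0--b-->S2 (new), S0--c-->S1 (new)
  visit S2: S2--a-->S1 (seen), S2--b-->S2 (seen), S2--c-->S3 (new)
  visit S1: S1--a-->S2 (seen), S1--b-->S0 (seen), S1--c-->S2 (seen)
  visit S3: S3--a-->S3 (seen), S3--b-->S3 (seen), S3--c-->S2 (seen)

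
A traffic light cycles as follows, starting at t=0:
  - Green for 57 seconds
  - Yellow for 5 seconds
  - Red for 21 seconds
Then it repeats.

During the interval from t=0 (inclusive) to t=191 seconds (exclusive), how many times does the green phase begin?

Answer: 3

Derivation:
Cycle = 57+5+21 = 83s
green phase starts at t = k*83 + 0 for k=0,1,2,...
Need k*83+0 < 191 → k < 2.301
k ∈ {0, ..., 2} → 3 starts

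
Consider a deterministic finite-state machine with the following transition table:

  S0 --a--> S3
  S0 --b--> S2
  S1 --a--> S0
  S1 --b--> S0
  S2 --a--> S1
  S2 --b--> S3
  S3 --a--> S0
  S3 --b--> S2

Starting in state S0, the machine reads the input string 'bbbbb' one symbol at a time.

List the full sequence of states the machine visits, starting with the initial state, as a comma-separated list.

Answer: S0, S2, S3, S2, S3, S2

Derivation:
Start: S0
  read 'b': S0 --b--> S2
  read 'b': S2 --b--> S3
  read 'b': S3 --b--> S2
  read 'b': S2 --b--> S3
  read 'b': S3 --b--> S2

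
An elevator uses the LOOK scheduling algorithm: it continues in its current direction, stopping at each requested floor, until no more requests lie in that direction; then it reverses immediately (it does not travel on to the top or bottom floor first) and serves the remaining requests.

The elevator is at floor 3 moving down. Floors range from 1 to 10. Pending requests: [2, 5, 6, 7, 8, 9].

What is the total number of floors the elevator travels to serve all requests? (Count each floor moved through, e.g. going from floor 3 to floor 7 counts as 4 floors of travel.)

Answer: 8

Derivation:
Start at floor 3 moving down, LOOK stop order: [2, 5, 6, 7, 8, 9]
  3 → 2: |2-3| = 1, total = 1
  2 → 5: |5-2| = 3, total = 4
  5 → 6: |6-5| = 1, total = 5
  6 → 7: |7-6| = 1, total = 6
  7 → 8: |8-7| = 1, total = 7
  8 → 9: |9-8| = 1, total = 8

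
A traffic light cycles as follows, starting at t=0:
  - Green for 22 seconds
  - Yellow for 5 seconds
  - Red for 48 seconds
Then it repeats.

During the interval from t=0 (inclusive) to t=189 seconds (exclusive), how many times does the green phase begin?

Answer: 3

Derivation:
Cycle = 22+5+48 = 75s
green phase starts at t = k*75 + 0 for k=0,1,2,...
Need k*75+0 < 189 → k < 2.520
k ∈ {0, ..., 2} → 3 starts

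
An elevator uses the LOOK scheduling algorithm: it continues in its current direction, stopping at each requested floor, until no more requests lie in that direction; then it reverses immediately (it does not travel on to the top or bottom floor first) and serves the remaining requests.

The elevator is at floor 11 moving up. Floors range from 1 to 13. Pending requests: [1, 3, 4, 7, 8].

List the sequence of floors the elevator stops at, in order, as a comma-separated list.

Answer: 8, 7, 4, 3, 1

Derivation:
Current: 11, moving UP
Serve above first (ascending): []
Then reverse, serve below (descending): [8, 7, 4, 3, 1]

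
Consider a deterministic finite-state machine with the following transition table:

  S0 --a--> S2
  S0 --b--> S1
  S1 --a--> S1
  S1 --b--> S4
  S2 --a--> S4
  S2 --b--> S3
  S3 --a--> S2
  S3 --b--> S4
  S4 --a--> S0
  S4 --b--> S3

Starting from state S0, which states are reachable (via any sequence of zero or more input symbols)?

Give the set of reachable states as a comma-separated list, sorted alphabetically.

Answer: S0, S1, S2, S3, S4

Derivation:
BFS from S0:
  visit S0: S0--a-->S2 (new), S0--b-->S1 (new)
  visit S2: S2--a-->S4 (new), S2--b-->S3 (new)
  visit S1: S1--a-->S1 (seen), S1--b-->S4 (seen)
  visit S4: S4--a-->S0 (seen), S4--b-->S3 (seen)
  visit S3: S3--a-->S2 (seen), S3--b-->S4 (seen)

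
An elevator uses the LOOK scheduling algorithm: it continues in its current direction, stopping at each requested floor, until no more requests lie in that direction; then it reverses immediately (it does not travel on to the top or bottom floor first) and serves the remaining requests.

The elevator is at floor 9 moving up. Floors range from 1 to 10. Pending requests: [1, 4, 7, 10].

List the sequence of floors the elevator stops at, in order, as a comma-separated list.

Current: 9, moving UP
Serve above first (ascending): [10]
Then reverse, serve below (descending): [7, 4, 1]

Answer: 10, 7, 4, 1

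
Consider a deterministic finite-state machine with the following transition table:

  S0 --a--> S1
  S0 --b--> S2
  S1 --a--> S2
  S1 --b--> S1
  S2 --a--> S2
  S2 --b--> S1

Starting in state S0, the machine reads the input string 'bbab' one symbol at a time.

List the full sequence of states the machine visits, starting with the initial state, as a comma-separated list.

Start: S0
  read 'b': S0 --b--> S2
  read 'b': S2 --b--> S1
  read 'a': S1 --a--> S2
  read 'b': S2 --b--> S1

Answer: S0, S2, S1, S2, S1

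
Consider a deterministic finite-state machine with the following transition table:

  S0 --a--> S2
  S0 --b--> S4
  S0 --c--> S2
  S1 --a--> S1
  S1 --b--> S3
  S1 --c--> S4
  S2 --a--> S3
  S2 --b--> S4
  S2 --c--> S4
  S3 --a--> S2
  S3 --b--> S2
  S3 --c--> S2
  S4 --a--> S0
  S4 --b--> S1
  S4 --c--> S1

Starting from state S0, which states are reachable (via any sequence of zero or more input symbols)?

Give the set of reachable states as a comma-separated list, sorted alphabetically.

Answer: S0, S1, S2, S3, S4

Derivation:
BFS from S0:
  visit S0: S0--a-->S2 (new), S0--b-->S4 (new), S0--c-->S2 (seen)
  visit S2: S2--a-->S3 (new), S2--b-->S4 (seen), S2--c-->S4 (seen)
  visit S4: S4--a-->S0 (seen), S4--b-->S1 (new), S4--c-->S1 (seen)
  visit S3: S3--a-->S2 (seen), S3--b-->S2 (seen), S3--c-->S2 (seen)
  visit S1: S1--a-->S1 (seen), S1--b-->S3 (seen), S1--c-->S4 (seen)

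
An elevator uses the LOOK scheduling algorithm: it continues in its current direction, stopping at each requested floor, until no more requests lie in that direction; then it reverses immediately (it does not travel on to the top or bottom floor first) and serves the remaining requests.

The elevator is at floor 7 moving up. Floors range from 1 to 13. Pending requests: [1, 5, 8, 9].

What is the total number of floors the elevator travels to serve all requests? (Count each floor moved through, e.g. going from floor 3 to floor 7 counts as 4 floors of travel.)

Answer: 10

Derivation:
Start at floor 7 moving up, LOOK stop order: [8, 9, 5, 1]
  7 → 8: |8-7| = 1, total = 1
  8 → 9: |9-8| = 1, total = 2
  9 → 5: |5-9| = 4, total = 6
  5 → 1: |1-5| = 4, total = 10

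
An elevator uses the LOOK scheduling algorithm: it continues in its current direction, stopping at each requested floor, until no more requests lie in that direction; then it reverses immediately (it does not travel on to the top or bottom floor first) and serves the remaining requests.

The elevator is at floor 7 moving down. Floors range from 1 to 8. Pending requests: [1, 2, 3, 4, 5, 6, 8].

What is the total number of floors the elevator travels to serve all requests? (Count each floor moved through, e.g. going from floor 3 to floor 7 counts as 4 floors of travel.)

Answer: 13

Derivation:
Start at floor 7 moving down, LOOK stop order: [6, 5, 4, 3, 2, 1, 8]
  7 → 6: |6-7| = 1, total = 1
  6 → 5: |5-6| = 1, total = 2
  5 → 4: |4-5| = 1, total = 3
  4 → 3: |3-4| = 1, total = 4
  3 → 2: |2-3| = 1, total = 5
  2 → 1: |1-2| = 1, total = 6
  1 → 8: |8-1| = 7, total = 13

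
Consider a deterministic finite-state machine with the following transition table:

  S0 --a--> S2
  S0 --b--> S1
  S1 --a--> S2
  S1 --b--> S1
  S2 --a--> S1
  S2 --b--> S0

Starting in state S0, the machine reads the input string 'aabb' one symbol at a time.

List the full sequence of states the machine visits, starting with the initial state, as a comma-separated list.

Answer: S0, S2, S1, S1, S1

Derivation:
Start: S0
  read 'a': S0 --a--> S2
  read 'a': S2 --a--> S1
  read 'b': S1 --b--> S1
  read 'b': S1 --b--> S1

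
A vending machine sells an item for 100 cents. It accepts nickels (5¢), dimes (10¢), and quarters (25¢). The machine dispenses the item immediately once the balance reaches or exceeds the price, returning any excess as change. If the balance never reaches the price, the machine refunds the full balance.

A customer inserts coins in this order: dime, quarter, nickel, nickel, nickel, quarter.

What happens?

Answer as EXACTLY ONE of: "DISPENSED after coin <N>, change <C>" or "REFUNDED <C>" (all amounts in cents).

Price: 100¢
Coin 1 (dime, 10¢): balance = 10¢
Coin 2 (quarter, 25¢): balance = 35¢
Coin 3 (nickel, 5¢): balance = 40¢
Coin 4 (nickel, 5¢): balance = 45¢
Coin 5 (nickel, 5¢): balance = 50¢
Coin 6 (quarter, 25¢): balance = 75¢
All coins inserted, balance 75¢ < price 100¢ → REFUND 75¢

Answer: REFUNDED 75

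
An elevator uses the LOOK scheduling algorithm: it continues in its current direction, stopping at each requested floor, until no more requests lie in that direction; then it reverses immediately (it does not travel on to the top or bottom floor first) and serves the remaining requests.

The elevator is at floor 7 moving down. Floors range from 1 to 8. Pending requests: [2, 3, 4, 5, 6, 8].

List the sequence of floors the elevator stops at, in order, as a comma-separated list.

Answer: 6, 5, 4, 3, 2, 8

Derivation:
Current: 7, moving DOWN
Serve below first (descending): [6, 5, 4, 3, 2]
Then reverse, serve above (ascending): [8]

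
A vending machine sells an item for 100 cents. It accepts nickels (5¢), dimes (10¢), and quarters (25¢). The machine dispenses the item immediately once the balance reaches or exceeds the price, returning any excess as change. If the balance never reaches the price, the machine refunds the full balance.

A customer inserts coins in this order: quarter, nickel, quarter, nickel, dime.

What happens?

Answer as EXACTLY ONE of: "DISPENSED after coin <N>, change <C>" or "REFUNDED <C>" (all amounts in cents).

Answer: REFUNDED 70

Derivation:
Price: 100¢
Coin 1 (quarter, 25¢): balance = 25¢
Coin 2 (nickel, 5¢): balance = 30¢
Coin 3 (quarter, 25¢): balance = 55¢
Coin 4 (nickel, 5¢): balance = 60¢
Coin 5 (dime, 10¢): balance = 70¢
All coins inserted, balance 70¢ < price 100¢ → REFUND 70¢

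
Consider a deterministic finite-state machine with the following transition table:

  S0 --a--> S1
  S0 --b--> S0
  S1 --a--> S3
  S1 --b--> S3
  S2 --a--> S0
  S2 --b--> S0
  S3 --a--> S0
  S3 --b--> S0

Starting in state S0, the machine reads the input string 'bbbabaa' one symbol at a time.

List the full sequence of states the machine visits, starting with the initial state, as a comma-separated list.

Start: S0
  read 'b': S0 --b--> S0
  read 'b': S0 --b--> S0
  read 'b': S0 --b--> S0
  read 'a': S0 --a--> S1
  read 'b': S1 --b--> S3
  read 'a': S3 --a--> S0
  read 'a': S0 --a--> S1

Answer: S0, S0, S0, S0, S1, S3, S0, S1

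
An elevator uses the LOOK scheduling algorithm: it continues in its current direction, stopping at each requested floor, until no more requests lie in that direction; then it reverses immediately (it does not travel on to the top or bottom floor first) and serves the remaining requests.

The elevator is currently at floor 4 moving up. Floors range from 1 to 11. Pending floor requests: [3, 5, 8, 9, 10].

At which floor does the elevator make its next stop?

Answer: 5

Derivation:
Current floor: 4, direction: up
Requests above: [5, 8, 9, 10]
Requests below: [3]
Moving up and requests lie above → nearest above is min([5, 8, 9, 10]) = 5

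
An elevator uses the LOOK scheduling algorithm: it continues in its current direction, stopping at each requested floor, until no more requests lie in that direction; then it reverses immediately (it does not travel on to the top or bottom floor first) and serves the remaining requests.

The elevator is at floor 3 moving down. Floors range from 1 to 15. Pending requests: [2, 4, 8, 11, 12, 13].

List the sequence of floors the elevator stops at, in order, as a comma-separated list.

Answer: 2, 4, 8, 11, 12, 13

Derivation:
Current: 3, moving DOWN
Serve below first (descending): [2]
Then reverse, serve above (ascending): [4, 8, 11, 12, 13]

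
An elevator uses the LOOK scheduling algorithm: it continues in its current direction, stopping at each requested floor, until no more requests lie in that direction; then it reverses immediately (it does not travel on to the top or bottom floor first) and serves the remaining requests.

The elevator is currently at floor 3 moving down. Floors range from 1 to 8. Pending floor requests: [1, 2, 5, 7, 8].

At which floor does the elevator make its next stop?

Current floor: 3, direction: down
Requests above: [5, 7, 8]
Requests below: [1, 2]
Moving down and requests lie below → nearest below is max([1, 2]) = 2

Answer: 2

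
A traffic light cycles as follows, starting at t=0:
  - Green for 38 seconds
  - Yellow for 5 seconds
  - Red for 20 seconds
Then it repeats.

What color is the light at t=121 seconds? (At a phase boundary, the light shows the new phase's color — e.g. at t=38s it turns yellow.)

Answer: red

Derivation:
Cycle length = 38 + 5 + 20 = 63s
t = 121, phase_t = 121 mod 63 = 58
58 >= 43 → RED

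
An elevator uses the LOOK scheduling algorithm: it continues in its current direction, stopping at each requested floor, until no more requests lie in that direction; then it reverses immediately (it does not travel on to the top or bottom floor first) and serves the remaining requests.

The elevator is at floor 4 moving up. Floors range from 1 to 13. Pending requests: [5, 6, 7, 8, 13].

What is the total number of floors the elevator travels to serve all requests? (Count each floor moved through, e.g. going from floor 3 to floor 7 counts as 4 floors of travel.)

Start at floor 4 moving up, LOOK stop order: [5, 6, 7, 8, 13]
  4 → 5: |5-4| = 1, total = 1
  5 → 6: |6-5| = 1, total = 2
  6 → 7: |7-6| = 1, total = 3
  7 → 8: |8-7| = 1, total = 4
  8 → 13: |13-8| = 5, total = 9

Answer: 9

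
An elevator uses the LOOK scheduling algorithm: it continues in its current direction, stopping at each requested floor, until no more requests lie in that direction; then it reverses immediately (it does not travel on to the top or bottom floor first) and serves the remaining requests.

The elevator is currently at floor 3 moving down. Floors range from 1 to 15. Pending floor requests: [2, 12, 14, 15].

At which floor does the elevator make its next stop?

Current floor: 3, direction: down
Requests above: [12, 14, 15]
Requests below: [2]
Moving down and requests lie below → nearest below is max([2]) = 2

Answer: 2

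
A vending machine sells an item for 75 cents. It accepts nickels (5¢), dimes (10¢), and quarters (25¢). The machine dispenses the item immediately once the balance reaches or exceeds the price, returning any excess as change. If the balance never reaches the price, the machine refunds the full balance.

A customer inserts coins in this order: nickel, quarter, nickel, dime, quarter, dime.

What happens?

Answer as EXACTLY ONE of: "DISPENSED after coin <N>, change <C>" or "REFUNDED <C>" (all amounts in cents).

Price: 75¢
Coin 1 (nickel, 5¢): balance = 5¢
Coin 2 (quarter, 25¢): balance = 30¢
Coin 3 (nickel, 5¢): balance = 35¢
Coin 4 (dime, 10¢): balance = 45¢
Coin 5 (quarter, 25¢): balance = 70¢
Coin 6 (dime, 10¢): balance = 80¢
  → balance >= price → DISPENSE, change = 80 - 75 = 5¢

Answer: DISPENSED after coin 6, change 5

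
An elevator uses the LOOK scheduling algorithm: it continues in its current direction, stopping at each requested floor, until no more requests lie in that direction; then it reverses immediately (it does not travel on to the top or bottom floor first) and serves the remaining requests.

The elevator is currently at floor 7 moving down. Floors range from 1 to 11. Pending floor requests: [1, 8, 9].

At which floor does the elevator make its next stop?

Answer: 1

Derivation:
Current floor: 7, direction: down
Requests above: [8, 9]
Requests below: [1]
Moving down and requests lie below → nearest below is max([1]) = 1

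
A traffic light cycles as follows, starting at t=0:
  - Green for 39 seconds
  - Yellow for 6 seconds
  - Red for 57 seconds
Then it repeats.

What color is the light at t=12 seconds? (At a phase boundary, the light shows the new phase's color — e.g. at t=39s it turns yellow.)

Cycle length = 39 + 6 + 57 = 102s
t = 12, phase_t = 12 mod 102 = 12
12 < 39 (green end) → GREEN

Answer: green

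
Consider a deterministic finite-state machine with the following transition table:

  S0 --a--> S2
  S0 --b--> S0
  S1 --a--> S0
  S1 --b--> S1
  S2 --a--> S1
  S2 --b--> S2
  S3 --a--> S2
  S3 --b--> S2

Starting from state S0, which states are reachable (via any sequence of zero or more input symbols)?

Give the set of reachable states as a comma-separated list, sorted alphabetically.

BFS from S0:
  visit S0: S0--a-->S2 (new), S0--b-->S0 (seen)
  visit S2: S2--a-->S1 (new), S2--b-->S2 (seen)
  visit S1: S1--a-->S0 (seen), S1--b-->S1 (seen)

Answer: S0, S1, S2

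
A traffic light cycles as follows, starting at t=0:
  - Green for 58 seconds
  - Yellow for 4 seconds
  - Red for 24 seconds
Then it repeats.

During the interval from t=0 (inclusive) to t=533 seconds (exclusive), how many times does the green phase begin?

Answer: 7

Derivation:
Cycle = 58+4+24 = 86s
green phase starts at t = k*86 + 0 for k=0,1,2,...
Need k*86+0 < 533 → k < 6.198
k ∈ {0, ..., 6} → 7 starts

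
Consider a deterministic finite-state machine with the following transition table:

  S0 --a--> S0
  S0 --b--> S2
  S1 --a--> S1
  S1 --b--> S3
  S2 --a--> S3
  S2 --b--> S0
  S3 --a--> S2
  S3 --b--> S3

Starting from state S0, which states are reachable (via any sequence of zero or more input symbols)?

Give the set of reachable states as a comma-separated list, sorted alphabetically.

BFS from S0:
  visit S0: S0--a-->S0 (seen), S0--b-->S2 (new)
  visit S2: S2--a-->S3 (new), S2--b-->S0 (seen)
  visit S3: S3--a-->S2 (seen), S3--b-->S3 (seen)

Answer: S0, S2, S3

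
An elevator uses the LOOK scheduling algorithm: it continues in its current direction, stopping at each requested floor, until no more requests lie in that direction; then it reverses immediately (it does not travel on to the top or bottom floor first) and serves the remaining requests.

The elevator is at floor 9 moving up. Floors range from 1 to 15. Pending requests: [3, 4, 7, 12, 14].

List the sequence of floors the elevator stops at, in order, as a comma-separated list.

Answer: 12, 14, 7, 4, 3

Derivation:
Current: 9, moving UP
Serve above first (ascending): [12, 14]
Then reverse, serve below (descending): [7, 4, 3]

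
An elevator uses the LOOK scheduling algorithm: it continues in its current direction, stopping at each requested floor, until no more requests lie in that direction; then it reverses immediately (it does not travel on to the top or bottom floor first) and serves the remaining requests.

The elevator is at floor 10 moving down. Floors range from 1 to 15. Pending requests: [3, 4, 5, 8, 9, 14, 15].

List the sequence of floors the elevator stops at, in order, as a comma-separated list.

Current: 10, moving DOWN
Serve below first (descending): [9, 8, 5, 4, 3]
Then reverse, serve above (ascending): [14, 15]

Answer: 9, 8, 5, 4, 3, 14, 15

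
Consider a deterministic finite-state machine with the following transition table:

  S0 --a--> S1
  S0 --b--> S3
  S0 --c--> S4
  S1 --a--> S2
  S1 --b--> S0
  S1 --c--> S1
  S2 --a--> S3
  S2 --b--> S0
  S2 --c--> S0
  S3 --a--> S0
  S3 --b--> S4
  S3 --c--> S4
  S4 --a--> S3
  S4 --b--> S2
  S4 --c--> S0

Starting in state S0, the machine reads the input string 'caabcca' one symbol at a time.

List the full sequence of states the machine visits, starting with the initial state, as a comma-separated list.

Answer: S0, S4, S3, S0, S3, S4, S0, S1

Derivation:
Start: S0
  read 'c': S0 --c--> S4
  read 'a': S4 --a--> S3
  read 'a': S3 --a--> S0
  read 'b': S0 --b--> S3
  read 'c': S3 --c--> S4
  read 'c': S4 --c--> S0
  read 'a': S0 --a--> S1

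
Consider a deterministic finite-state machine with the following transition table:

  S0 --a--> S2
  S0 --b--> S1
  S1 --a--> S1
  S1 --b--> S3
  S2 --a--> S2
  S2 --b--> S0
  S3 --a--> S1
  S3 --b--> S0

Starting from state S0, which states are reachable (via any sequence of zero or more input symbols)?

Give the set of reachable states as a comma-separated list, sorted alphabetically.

Answer: S0, S1, S2, S3

Derivation:
BFS from S0:
  visit S0: S0--a-->S2 (new), S0--b-->S1 (new)
  visit S2: S2--a-->S2 (seen), S2--b-->S0 (seen)
  visit S1: S1--a-->S1 (seen), S1--b-->S3 (new)
  visit S3: S3--a-->S1 (seen), S3--b-->S0 (seen)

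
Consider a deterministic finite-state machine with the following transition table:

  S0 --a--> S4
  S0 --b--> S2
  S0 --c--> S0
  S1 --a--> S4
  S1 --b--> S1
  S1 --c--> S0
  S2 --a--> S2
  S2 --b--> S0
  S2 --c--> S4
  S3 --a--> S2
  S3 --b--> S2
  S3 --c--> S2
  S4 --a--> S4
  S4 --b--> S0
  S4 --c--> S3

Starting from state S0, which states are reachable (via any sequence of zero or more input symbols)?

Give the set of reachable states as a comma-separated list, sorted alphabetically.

Answer: S0, S2, S3, S4

Derivation:
BFS from S0:
  visit S0: S0--a-->S4 (new), S0--b-->S2 (new), S0--c-->S0 (seen)
  visit S4: S4--a-->S4 (seen), S4--b-->S0 (seen), S4--c-->S3 (new)
  visit S2: S2--a-->S2 (seen), S2--b-->S0 (seen), S2--c-->S4 (seen)
  visit S3: S3--a-->S2 (seen), S3--b-->S2 (seen), S3--c-->S2 (seen)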